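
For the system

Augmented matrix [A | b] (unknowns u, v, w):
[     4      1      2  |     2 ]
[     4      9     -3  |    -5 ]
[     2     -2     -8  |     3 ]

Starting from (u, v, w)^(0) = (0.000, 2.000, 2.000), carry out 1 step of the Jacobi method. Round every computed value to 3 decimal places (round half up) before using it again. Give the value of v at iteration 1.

Iteration 1:
  u = (2 - (1)·2.000 - (2)·2.000) / (4) = -1.000
  v = (-5 - (4)·0.000 - (-3)·2.000) / (9) = 0.111
  w = (3 - (2)·0.000 - (-2)·2.000) / (-8) = -0.875

0.111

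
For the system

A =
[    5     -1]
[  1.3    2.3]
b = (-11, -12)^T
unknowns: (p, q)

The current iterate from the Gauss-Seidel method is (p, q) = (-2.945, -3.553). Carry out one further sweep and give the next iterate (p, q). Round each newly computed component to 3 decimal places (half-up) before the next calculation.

(-2.911, -3.572)

One sweep:
  p = (-11 - (-1)·-3.553) / (5) = -2.911
  q = (-12 - (1.3)·-2.911) / (2.3) = -3.572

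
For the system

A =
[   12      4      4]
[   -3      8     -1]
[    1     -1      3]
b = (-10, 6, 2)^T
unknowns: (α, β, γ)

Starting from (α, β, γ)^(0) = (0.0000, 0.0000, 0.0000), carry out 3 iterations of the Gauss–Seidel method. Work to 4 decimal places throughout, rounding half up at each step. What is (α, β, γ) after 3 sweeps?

(-1.3749, 0.3896, 1.2548)

Iteration 1:
  α = (-10 - (4)·0.0000 - (4)·0.0000) / (12) = -0.8333
  β = (6 - (-3)·-0.8333 - (-1)·0.0000) / (8) = 0.4375
  γ = (2 - (1)·-0.8333 - (-1)·0.4375) / (3) = 1.0903
Iteration 2:
  α = (-10 - (4)·0.4375 - (4)·1.0903) / (12) = -1.3426
  β = (6 - (-3)·-1.3426 - (-1)·1.0903) / (8) = 0.3828
  γ = (2 - (1)·-1.3426 - (-1)·0.3828) / (3) = 1.2418
Iteration 3:
  α = (-10 - (4)·0.3828 - (4)·1.2418) / (12) = -1.3749
  β = (6 - (-3)·-1.3749 - (-1)·1.2418) / (8) = 0.3896
  γ = (2 - (1)·-1.3749 - (-1)·0.3896) / (3) = 1.2548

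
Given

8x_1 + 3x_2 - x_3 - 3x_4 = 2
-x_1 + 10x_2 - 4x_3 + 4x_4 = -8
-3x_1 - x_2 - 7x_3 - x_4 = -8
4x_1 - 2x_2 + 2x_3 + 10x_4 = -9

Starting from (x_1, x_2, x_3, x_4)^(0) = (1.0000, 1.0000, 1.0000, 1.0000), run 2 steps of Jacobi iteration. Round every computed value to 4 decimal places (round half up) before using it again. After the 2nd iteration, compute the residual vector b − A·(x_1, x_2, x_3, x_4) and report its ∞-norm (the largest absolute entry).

2.9640

Iteration 1:
  x_1 = (2 - (3)·1.0000 - (-1)·1.0000 - (-3)·1.0000) / (8) = 0.3750
  x_2 = (-8 - (-1)·1.0000 - (-4)·1.0000 - (4)·1.0000) / (10) = -0.7000
  x_3 = (-8 - (-3)·1.0000 - (-1)·1.0000 - (-1)·1.0000) / (-7) = 0.4286
  x_4 = (-9 - (4)·1.0000 - (-2)·1.0000 - (2)·1.0000) / (10) = -1.3000
Iteration 2:
  x_1 = (2 - (3)·-0.7000 - (-1)·0.4286 - (-3)·-1.3000) / (8) = 0.0786
  x_2 = (-8 - (-1)·0.3750 - (-4)·0.4286 - (4)·-1.3000) / (10) = -0.0711
  x_3 = (-8 - (-3)·0.3750 - (-1)·-0.7000 - (-1)·-1.3000) / (-7) = 1.2679
  x_4 = (-9 - (4)·0.3750 - (-2)·-0.7000 - (2)·0.4286) / (10) = -1.2757
Residual b − A·x = (-0.9747, 2.9640, -0.2357, 0.7646); ∞-norm = 2.9640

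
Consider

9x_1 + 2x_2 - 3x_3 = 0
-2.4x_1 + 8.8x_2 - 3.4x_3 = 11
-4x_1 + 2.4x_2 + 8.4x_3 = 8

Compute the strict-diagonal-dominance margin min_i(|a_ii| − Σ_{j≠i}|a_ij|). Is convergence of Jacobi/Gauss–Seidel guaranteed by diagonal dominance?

2

row 1: |9| − (2+3) = 4
row 2: |8.8| − (2.4+3.4) = 3
row 3: |8.4| − (4+2.4) = 2
minimum over rows = 2 → strictly diagonally dominant (convergence guaranteed)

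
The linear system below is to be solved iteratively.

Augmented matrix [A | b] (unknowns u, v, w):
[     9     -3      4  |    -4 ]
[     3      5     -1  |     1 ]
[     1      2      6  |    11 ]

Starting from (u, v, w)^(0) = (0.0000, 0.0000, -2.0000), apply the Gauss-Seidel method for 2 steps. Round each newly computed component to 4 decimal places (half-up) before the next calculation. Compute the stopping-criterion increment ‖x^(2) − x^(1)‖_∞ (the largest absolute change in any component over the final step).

Iteration 1:
  u = (-4 - (-3)·0.0000 - (4)·-2.0000) / (9) = 0.4444
  v = (1 - (3)·0.4444 - (-1)·-2.0000) / (5) = -0.4666
  w = (11 - (1)·0.4444 - (2)·-0.4666) / (6) = 1.9148
Iteration 2:
  u = (-4 - (-3)·-0.4666 - (4)·1.9148) / (9) = -1.4510
  v = (1 - (3)·-1.4510 - (-1)·1.9148) / (5) = 1.4536
  w = (11 - (1)·-1.4510 - (2)·1.4536) / (6) = 1.5906
Change: (-1.8954, 1.9202, -0.3242) → max |·| = 1.9202

1.9202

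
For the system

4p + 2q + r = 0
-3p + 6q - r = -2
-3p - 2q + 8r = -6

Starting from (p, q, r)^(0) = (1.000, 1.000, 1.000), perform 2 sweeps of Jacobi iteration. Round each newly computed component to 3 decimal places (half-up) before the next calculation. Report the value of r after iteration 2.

-0.948

Iteration 1:
  p = (0 - (2)·1.000 - (1)·1.000) / (4) = -0.750
  q = (-2 - (-3)·1.000 - (-1)·1.000) / (6) = 0.333
  r = (-6 - (-3)·1.000 - (-2)·1.000) / (8) = -0.125
Iteration 2:
  p = (0 - (2)·0.333 - (1)·-0.125) / (4) = -0.135
  q = (-2 - (-3)·-0.750 - (-1)·-0.125) / (6) = -0.729
  r = (-6 - (-3)·-0.750 - (-2)·0.333) / (8) = -0.948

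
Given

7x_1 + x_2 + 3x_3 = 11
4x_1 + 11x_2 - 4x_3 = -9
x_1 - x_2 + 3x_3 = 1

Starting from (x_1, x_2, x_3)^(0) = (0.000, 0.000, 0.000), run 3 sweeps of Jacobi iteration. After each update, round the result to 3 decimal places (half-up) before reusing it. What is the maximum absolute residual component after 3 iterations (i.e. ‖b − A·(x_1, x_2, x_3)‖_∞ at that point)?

Iteration 1:
  x_1 = (11 - (1)·0.000 - (3)·0.000) / (7) = 1.571
  x_2 = (-9 - (4)·0.000 - (-4)·0.000) / (11) = -0.818
  x_3 = (1 - (1)·0.000 - (-1)·0.000) / (3) = 0.333
Iteration 2:
  x_1 = (11 - (1)·-0.818 - (3)·0.333) / (7) = 1.546
  x_2 = (-9 - (4)·1.571 - (-4)·0.333) / (11) = -1.268
  x_3 = (1 - (1)·1.571 - (-1)·-0.818) / (3) = -0.463
Iteration 3:
  x_1 = (11 - (1)·-1.268 - (3)·-0.463) / (7) = 1.951
  x_2 = (-9 - (4)·1.546 - (-4)·-0.463) / (11) = -1.549
  x_3 = (1 - (1)·1.546 - (-1)·-1.268) / (3) = -0.605
Residual b − A·x = (0.707, -2.185, -0.685); ∞-norm = 2.185

2.185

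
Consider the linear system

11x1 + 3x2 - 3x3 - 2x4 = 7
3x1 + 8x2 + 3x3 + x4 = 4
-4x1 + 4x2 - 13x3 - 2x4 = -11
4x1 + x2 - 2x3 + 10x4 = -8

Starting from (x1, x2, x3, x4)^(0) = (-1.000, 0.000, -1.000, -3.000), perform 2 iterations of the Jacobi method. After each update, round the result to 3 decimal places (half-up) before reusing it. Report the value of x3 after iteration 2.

Iteration 1:
  x1 = (7 - (3)·0.000 - (-3)·-1.000 - (-2)·-3.000) / (11) = -0.182
  x2 = (4 - (3)·-1.000 - (3)·-1.000 - (1)·-3.000) / (8) = 1.625
  x3 = (-11 - (-4)·-1.000 - (4)·0.000 - (-2)·-3.000) / (-13) = 1.615
  x4 = (-8 - (4)·-1.000 - (1)·0.000 - (-2)·-1.000) / (10) = -0.600
Iteration 2:
  x1 = (7 - (3)·1.625 - (-3)·1.615 - (-2)·-0.600) / (11) = 0.525
  x2 = (4 - (3)·-0.182 - (3)·1.615 - (1)·-0.600) / (8) = 0.038
  x3 = (-11 - (-4)·-0.182 - (4)·1.625 - (-2)·-0.600) / (-13) = 1.494
  x4 = (-8 - (4)·-0.182 - (1)·1.625 - (-2)·1.615) / (10) = -0.567

1.494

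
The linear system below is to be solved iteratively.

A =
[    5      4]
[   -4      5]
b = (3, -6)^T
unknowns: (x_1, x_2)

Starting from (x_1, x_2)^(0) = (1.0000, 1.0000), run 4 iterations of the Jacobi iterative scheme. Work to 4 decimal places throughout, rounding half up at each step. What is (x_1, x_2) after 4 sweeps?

(0.9712, 0.1504)

Iteration 1:
  x_1 = (3 - (4)·1.0000) / (5) = -0.2000
  x_2 = (-6 - (-4)·1.0000) / (5) = -0.4000
Iteration 2:
  x_1 = (3 - (4)·-0.4000) / (5) = 0.9200
  x_2 = (-6 - (-4)·-0.2000) / (5) = -1.3600
Iteration 3:
  x_1 = (3 - (4)·-1.3600) / (5) = 1.6880
  x_2 = (-6 - (-4)·0.9200) / (5) = -0.4640
Iteration 4:
  x_1 = (3 - (4)·-0.4640) / (5) = 0.9712
  x_2 = (-6 - (-4)·1.6880) / (5) = 0.1504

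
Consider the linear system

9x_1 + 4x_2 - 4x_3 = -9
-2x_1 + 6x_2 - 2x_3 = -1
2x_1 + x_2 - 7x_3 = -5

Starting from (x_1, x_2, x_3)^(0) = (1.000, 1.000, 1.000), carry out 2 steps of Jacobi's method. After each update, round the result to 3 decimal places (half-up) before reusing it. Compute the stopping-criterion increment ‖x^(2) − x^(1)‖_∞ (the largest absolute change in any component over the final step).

Iteration 1:
  x_1 = (-9 - (4)·1.000 - (-4)·1.000) / (9) = -1.000
  x_2 = (-1 - (-2)·1.000 - (-2)·1.000) / (6) = 0.500
  x_3 = (-5 - (2)·1.000 - (1)·1.000) / (-7) = 1.143
Iteration 2:
  x_1 = (-9 - (4)·0.500 - (-4)·1.143) / (9) = -0.714
  x_2 = (-1 - (-2)·-1.000 - (-2)·1.143) / (6) = -0.119
  x_3 = (-5 - (2)·-1.000 - (1)·0.500) / (-7) = 0.500
Change: (0.286, -0.619, -0.643) → max |·| = 0.643

0.643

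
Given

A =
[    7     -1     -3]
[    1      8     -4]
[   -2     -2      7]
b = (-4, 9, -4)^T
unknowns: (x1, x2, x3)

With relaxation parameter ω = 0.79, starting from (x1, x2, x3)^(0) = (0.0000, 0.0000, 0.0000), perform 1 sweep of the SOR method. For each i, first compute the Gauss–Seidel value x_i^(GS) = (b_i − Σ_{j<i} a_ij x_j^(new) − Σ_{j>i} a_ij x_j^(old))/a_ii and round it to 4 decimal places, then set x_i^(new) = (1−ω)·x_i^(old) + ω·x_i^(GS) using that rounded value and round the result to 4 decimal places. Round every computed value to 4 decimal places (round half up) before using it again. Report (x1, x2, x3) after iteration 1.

Iteration 1:
  x1: GS value = (-4 - (-1)·0.0000 - (-3)·0.0000) / (7) = -0.5714;  x1 ← (1−ω)·0.0000 + ω·-0.5714 = -0.4514
  x2: GS value = (9 - (1)·-0.4514 - (-4)·0.0000) / (8) = 1.1814;  x2 ← (1−ω)·0.0000 + ω·1.1814 = 0.9333
  x3: GS value = (-4 - (-2)·-0.4514 - (-2)·0.9333) / (7) = -0.4337;  x3 ← (1−ω)·0.0000 + ω·-0.4337 = -0.3426

(-0.4514, 0.9333, -0.3426)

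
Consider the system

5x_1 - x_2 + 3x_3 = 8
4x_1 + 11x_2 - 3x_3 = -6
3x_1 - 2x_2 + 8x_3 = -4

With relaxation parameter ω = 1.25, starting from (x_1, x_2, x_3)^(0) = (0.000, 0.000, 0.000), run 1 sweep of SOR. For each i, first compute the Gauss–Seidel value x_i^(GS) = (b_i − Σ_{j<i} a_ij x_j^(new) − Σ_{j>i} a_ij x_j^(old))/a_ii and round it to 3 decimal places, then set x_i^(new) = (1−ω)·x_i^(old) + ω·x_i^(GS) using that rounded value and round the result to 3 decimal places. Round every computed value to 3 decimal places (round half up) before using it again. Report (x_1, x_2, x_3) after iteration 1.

(2.000, -1.591, -2.060)

Iteration 1:
  x_1: GS value = (8 - (-1)·0.000 - (3)·0.000) / (5) = 1.600;  x_1 ← (1−ω)·0.000 + ω·1.600 = 2.000
  x_2: GS value = (-6 - (4)·2.000 - (-3)·0.000) / (11) = -1.273;  x_2 ← (1−ω)·0.000 + ω·-1.273 = -1.591
  x_3: GS value = (-4 - (3)·2.000 - (-2)·-1.591) / (8) = -1.648;  x_3 ← (1−ω)·0.000 + ω·-1.648 = -2.060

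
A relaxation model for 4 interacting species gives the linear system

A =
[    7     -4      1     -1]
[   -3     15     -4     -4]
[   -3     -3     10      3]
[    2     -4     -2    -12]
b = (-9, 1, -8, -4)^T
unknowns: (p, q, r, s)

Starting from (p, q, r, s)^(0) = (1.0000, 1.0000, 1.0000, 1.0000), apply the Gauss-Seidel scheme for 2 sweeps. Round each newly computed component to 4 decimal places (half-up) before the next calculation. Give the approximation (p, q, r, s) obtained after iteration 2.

(-0.8195, -0.3423, -1.2260, 0.5152)

Iteration 1:
  p = (-9 - (-4)·1.0000 - (1)·1.0000 - (-1)·1.0000) / (7) = -0.7143
  q = (1 - (-3)·-0.7143 - (-4)·1.0000 - (-4)·1.0000) / (15) = 0.4571
  r = (-8 - (-3)·-0.7143 - (-3)·0.4571 - (3)·1.0000) / (10) = -1.1772
  s = (-4 - (2)·-0.7143 - (-4)·0.4571 - (-2)·-1.1772) / (-12) = 0.2581
Iteration 2:
  p = (-9 - (-4)·0.4571 - (1)·-1.1772 - (-1)·0.2581) / (7) = -0.8195
  q = (1 - (-3)·-0.8195 - (-4)·-1.1772 - (-4)·0.2581) / (15) = -0.3423
  r = (-8 - (-3)·-0.8195 - (-3)·-0.3423 - (3)·0.2581) / (10) = -1.2260
  s = (-4 - (2)·-0.8195 - (-4)·-0.3423 - (-2)·-1.2260) / (-12) = 0.5152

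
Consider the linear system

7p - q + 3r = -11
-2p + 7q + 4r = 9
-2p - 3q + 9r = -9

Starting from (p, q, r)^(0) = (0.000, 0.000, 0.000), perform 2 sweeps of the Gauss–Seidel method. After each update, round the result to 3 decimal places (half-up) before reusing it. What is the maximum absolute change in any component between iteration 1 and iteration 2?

Iteration 1:
  p = (-11 - (-1)·0.000 - (3)·0.000) / (7) = -1.571
  q = (9 - (-2)·-1.571 - (4)·0.000) / (7) = 0.837
  r = (-9 - (-2)·-1.571 - (-3)·0.837) / (9) = -1.070
Iteration 2:
  p = (-11 - (-1)·0.837 - (3)·-1.070) / (7) = -0.993
  q = (9 - (-2)·-0.993 - (4)·-1.070) / (7) = 1.613
  r = (-9 - (-2)·-0.993 - (-3)·1.613) / (9) = -0.683
Change: (0.578, 0.776, 0.387) → max |·| = 0.776

0.776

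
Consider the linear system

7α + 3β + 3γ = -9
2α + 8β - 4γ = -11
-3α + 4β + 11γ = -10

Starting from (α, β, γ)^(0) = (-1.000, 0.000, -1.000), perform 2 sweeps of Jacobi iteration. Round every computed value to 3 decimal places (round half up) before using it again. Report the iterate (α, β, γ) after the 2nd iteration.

Iteration 1:
  α = (-9 - (3)·0.000 - (3)·-1.000) / (7) = -0.857
  β = (-11 - (2)·-1.000 - (-4)·-1.000) / (8) = -1.625
  γ = (-10 - (-3)·-1.000 - (4)·0.000) / (11) = -1.182
Iteration 2:
  α = (-9 - (3)·-1.625 - (3)·-1.182) / (7) = -0.083
  β = (-11 - (2)·-0.857 - (-4)·-1.182) / (8) = -1.752
  γ = (-10 - (-3)·-0.857 - (4)·-1.625) / (11) = -0.552

(-0.083, -1.752, -0.552)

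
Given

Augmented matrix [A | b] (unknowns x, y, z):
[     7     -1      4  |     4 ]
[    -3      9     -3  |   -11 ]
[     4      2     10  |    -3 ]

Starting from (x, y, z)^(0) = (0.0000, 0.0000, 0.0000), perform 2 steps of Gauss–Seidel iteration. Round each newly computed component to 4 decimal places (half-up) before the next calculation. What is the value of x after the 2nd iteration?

Iteration 1:
  x = (4 - (-1)·0.0000 - (4)·0.0000) / (7) = 0.5714
  y = (-11 - (-3)·0.5714 - (-3)·0.0000) / (9) = -1.0318
  z = (-3 - (4)·0.5714 - (2)·-1.0318) / (10) = -0.3222
Iteration 2:
  x = (4 - (-1)·-1.0318 - (4)·-0.3222) / (7) = 0.6081
  y = (-11 - (-3)·0.6081 - (-3)·-0.3222) / (9) = -1.1269
  z = (-3 - (4)·0.6081 - (2)·-1.1269) / (10) = -0.3179

0.6081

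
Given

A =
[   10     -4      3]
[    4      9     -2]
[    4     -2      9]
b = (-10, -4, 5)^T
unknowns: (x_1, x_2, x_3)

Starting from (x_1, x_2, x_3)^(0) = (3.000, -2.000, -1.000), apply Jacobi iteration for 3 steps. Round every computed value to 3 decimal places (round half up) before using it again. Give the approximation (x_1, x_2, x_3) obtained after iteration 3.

(-1.253, 0.365, 1.182)

Iteration 1:
  x_1 = (-10 - (-4)·-2.000 - (3)·-1.000) / (10) = -1.500
  x_2 = (-4 - (4)·3.000 - (-2)·-1.000) / (9) = -2.000
  x_3 = (5 - (4)·3.000 - (-2)·-2.000) / (9) = -1.222
Iteration 2:
  x_1 = (-10 - (-4)·-2.000 - (3)·-1.222) / (10) = -1.433
  x_2 = (-4 - (4)·-1.500 - (-2)·-1.222) / (9) = -0.049
  x_3 = (5 - (4)·-1.500 - (-2)·-2.000) / (9) = 0.778
Iteration 3:
  x_1 = (-10 - (-4)·-0.049 - (3)·0.778) / (10) = -1.253
  x_2 = (-4 - (4)·-1.433 - (-2)·0.778) / (9) = 0.365
  x_3 = (5 - (4)·-1.433 - (-2)·-0.049) / (9) = 1.182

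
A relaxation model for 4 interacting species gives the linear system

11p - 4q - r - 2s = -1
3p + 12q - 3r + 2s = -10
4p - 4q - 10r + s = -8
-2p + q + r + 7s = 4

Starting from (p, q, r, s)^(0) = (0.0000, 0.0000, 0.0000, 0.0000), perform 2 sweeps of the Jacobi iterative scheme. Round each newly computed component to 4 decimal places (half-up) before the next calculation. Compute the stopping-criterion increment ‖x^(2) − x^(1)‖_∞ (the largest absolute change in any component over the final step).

0.3541

Iteration 1:
  p = (-1 - (-4)·0.0000 - (-1)·0.0000 - (-2)·0.0000) / (11) = -0.0909
  q = (-10 - (3)·0.0000 - (-3)·0.0000 - (2)·0.0000) / (12) = -0.8333
  r = (-8 - (4)·0.0000 - (-4)·0.0000 - (1)·0.0000) / (-10) = 0.8000
  s = (4 - (-2)·0.0000 - (1)·0.0000 - (1)·0.0000) / (7) = 0.5714
Iteration 2:
  p = (-1 - (-4)·-0.8333 - (-1)·0.8000 - (-2)·0.5714) / (11) = -0.2173
  q = (-10 - (3)·-0.0909 - (-3)·0.8000 - (2)·0.5714) / (12) = -0.7058
  r = (-8 - (4)·-0.0909 - (-4)·-0.8333 - (1)·0.5714) / (-10) = 1.1541
  s = (4 - (-2)·-0.0909 - (1)·-0.8333 - (1)·0.8000) / (7) = 0.5502
Change: (-0.1264, 0.1275, 0.3541, -0.0212) → max |·| = 0.3541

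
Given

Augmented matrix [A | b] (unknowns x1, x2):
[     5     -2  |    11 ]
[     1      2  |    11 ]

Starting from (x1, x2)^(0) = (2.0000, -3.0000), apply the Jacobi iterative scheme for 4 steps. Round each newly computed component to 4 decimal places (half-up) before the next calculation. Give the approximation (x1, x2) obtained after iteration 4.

Iteration 1:
  x1 = (11 - (-2)·-3.0000) / (5) = 1.0000
  x2 = (11 - (1)·2.0000) / (2) = 4.5000
Iteration 2:
  x1 = (11 - (-2)·4.5000) / (5) = 4.0000
  x2 = (11 - (1)·1.0000) / (2) = 5.0000
Iteration 3:
  x1 = (11 - (-2)·5.0000) / (5) = 4.2000
  x2 = (11 - (1)·4.0000) / (2) = 3.5000
Iteration 4:
  x1 = (11 - (-2)·3.5000) / (5) = 3.6000
  x2 = (11 - (1)·4.2000) / (2) = 3.4000

(3.6000, 3.4000)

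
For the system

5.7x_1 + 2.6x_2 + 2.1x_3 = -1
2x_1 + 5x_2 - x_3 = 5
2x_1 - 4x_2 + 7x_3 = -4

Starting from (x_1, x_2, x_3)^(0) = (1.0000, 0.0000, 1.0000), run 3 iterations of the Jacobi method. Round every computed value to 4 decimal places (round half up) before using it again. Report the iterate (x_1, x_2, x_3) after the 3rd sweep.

(-0.6677, 1.0981, 0.0905)

Iteration 1:
  x_1 = (-1 - (2.6)·0.0000 - (2.1)·1.0000) / (5.7) = -0.5439
  x_2 = (5 - (2)·1.0000 - (-1)·1.0000) / (5) = 0.8000
  x_3 = (-4 - (2)·1.0000 - (-4)·0.0000) / (7) = -0.8571
Iteration 2:
  x_1 = (-1 - (2.6)·0.8000 - (2.1)·-0.8571) / (5.7) = -0.2246
  x_2 = (5 - (2)·-0.5439 - (-1)·-0.8571) / (5) = 1.0461
  x_3 = (-4 - (2)·-0.5439 - (-4)·0.8000) / (7) = 0.0411
Iteration 3:
  x_1 = (-1 - (2.6)·1.0461 - (2.1)·0.0411) / (5.7) = -0.6677
  x_2 = (5 - (2)·-0.2246 - (-1)·0.0411) / (5) = 1.0981
  x_3 = (-4 - (2)·-0.2246 - (-4)·1.0461) / (7) = 0.0905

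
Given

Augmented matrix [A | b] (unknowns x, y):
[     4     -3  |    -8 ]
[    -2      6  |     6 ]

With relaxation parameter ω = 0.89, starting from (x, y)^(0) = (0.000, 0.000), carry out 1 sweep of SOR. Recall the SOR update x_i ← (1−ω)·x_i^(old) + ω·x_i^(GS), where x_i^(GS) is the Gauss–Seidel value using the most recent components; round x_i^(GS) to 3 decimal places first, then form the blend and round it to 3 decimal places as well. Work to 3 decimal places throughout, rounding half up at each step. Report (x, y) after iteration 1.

Iteration 1:
  x: GS value = (-8 - (-3)·0.000) / (4) = -2.000;  x ← (1−ω)·0.000 + ω·-2.000 = -1.780
  y: GS value = (6 - (-2)·-1.780) / (6) = 0.407;  y ← (1−ω)·0.000 + ω·0.407 = 0.362

(-1.780, 0.362)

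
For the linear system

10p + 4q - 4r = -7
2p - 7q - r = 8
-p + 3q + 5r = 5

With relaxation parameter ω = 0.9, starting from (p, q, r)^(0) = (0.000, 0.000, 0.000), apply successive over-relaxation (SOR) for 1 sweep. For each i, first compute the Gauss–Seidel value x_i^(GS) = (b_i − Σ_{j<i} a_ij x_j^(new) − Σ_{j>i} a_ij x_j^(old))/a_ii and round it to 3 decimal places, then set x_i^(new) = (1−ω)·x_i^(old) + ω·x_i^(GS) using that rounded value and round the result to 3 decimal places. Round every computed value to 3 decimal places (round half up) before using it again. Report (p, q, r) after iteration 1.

(-0.630, -1.191, 1.430)

Iteration 1:
  p: GS value = (-7 - (4)·0.000 - (-4)·0.000) / (10) = -0.700;  p ← (1−ω)·0.000 + ω·-0.700 = -0.630
  q: GS value = (8 - (2)·-0.630 - (-1)·0.000) / (-7) = -1.323;  q ← (1−ω)·0.000 + ω·-1.323 = -1.191
  r: GS value = (5 - (-1)·-0.630 - (3)·-1.191) / (5) = 1.589;  r ← (1−ω)·0.000 + ω·1.589 = 1.430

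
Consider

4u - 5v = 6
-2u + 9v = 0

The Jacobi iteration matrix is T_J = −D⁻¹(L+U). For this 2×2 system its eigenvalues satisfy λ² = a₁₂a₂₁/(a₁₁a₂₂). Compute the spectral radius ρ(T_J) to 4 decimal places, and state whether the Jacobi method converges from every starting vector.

a₁₂a₂₁/(a₁₁a₂₂) = (-5)·(-2) / ((4)·(9)) = 0.277778
ρ = √|0.277778| = √0.277778 = 0.5270
ρ < 1, so Jacobi converges

0.5270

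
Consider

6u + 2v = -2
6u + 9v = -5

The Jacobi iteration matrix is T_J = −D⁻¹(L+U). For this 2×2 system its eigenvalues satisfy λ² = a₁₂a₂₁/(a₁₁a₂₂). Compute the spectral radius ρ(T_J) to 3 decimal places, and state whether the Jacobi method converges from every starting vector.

0.471

a₁₂a₂₁/(a₁₁a₂₂) = (2)·(6) / ((6)·(9)) = 0.222222
ρ = √|0.222222| = √0.222222 = 0.471
ρ < 1, so Jacobi converges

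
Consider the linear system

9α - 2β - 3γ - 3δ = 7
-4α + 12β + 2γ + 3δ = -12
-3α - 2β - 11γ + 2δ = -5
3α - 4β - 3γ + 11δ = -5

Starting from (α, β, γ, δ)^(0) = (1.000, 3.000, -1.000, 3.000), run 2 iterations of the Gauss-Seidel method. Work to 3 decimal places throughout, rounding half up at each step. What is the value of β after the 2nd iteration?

Iteration 1:
  α = (7 - (-2)·3.000 - (-3)·-1.000 - (-3)·3.000) / (9) = 2.111
  β = (-12 - (-4)·2.111 - (2)·-1.000 - (3)·3.000) / (12) = -0.880
  γ = (-5 - (-3)·2.111 - (-2)·-0.880 - (2)·3.000) / (-11) = 0.584
  δ = (-5 - (3)·2.111 - (-4)·-0.880 - (-3)·0.584) / (11) = -1.191
Iteration 2:
  α = (7 - (-2)·-0.880 - (-3)·0.584 - (-3)·-1.191) / (9) = 0.380
  β = (-12 - (-4)·0.380 - (2)·0.584 - (3)·-1.191) / (12) = -0.673
  γ = (-5 - (-3)·0.380 - (-2)·-0.673 - (2)·-1.191) / (-11) = 0.257
  δ = (-5 - (3)·0.380 - (-4)·-0.673 - (-3)·0.257) / (11) = -0.733

-0.673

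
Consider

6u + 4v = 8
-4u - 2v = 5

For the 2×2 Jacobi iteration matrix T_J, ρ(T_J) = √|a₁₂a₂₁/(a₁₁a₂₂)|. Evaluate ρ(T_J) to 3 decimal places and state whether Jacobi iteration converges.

1.155

a₁₂a₂₁/(a₁₁a₂₂) = (4)·(-4) / ((6)·(-2)) = 1.333333
ρ = √|1.333333| = √1.333333 = 1.155
ρ > 1, so Jacobi diverges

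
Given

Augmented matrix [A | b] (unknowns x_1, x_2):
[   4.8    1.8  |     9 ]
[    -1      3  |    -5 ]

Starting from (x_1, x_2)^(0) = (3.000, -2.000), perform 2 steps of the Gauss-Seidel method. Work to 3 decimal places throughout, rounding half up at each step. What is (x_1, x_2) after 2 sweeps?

(2.172, -0.943)

Iteration 1:
  x_1 = (9 - (1.8)·-2.000) / (4.8) = 2.625
  x_2 = (-5 - (-1)·2.625) / (3) = -0.792
Iteration 2:
  x_1 = (9 - (1.8)·-0.792) / (4.8) = 2.172
  x_2 = (-5 - (-1)·2.172) / (3) = -0.943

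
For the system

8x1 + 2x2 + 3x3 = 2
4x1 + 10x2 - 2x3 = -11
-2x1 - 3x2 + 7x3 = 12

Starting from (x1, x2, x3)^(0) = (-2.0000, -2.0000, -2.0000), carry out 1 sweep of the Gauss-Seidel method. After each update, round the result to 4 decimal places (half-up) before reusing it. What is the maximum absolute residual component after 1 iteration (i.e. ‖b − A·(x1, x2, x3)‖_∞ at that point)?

9.5287

Iteration 1:
  x1 = (2 - (2)·-2.0000 - (3)·-2.0000) / (8) = 1.5000
  x2 = (-11 - (4)·1.5000 - (-2)·-2.0000) / (10) = -2.1000
  x3 = (12 - (-2)·1.5000 - (-3)·-2.1000) / (7) = 1.2429
Residual b − A·x = (-9.5287, 6.4858, -0.0003); ∞-norm = 9.5287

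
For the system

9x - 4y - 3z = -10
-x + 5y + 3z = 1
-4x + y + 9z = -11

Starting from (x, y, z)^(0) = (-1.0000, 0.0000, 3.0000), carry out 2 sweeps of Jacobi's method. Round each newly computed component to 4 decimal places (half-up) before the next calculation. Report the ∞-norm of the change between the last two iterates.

Iteration 1:
  x = (-10 - (-4)·0.0000 - (-3)·3.0000) / (9) = -0.1111
  y = (1 - (-1)·-1.0000 - (3)·3.0000) / (5) = -1.8000
  z = (-11 - (-4)·-1.0000 - (1)·0.0000) / (9) = -1.6667
Iteration 2:
  x = (-10 - (-4)·-1.8000 - (-3)·-1.6667) / (9) = -2.4667
  y = (1 - (-1)·-0.1111 - (3)·-1.6667) / (5) = 1.1778
  z = (-11 - (-4)·-0.1111 - (1)·-1.8000) / (9) = -1.0716
Change: (-2.3556, 2.9778, 0.5951) → max |·| = 2.9778

2.9778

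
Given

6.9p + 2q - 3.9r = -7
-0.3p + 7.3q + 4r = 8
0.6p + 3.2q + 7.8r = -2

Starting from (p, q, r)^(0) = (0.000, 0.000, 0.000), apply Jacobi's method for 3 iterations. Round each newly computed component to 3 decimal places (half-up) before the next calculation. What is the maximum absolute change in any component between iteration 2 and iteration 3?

0.239

Iteration 1:
  p = (-7 - (2)·0.000 - (-3.9)·0.000) / (6.9) = -1.014
  q = (8 - (-0.3)·0.000 - (4)·0.000) / (7.3) = 1.096
  r = (-2 - (0.6)·0.000 - (3.2)·0.000) / (7.8) = -0.256
Iteration 2:
  p = (-7 - (2)·1.096 - (-3.9)·-0.256) / (6.9) = -1.477
  q = (8 - (-0.3)·-1.014 - (4)·-0.256) / (7.3) = 1.194
  r = (-2 - (0.6)·-1.014 - (3.2)·1.096) / (7.8) = -0.628
Iteration 3:
  p = (-7 - (2)·1.194 - (-3.9)·-0.628) / (6.9) = -1.716
  q = (8 - (-0.3)·-1.477 - (4)·-0.628) / (7.3) = 1.379
  r = (-2 - (0.6)·-1.477 - (3.2)·1.194) / (7.8) = -0.633
Change: (-0.239, 0.185, -0.005) → max |·| = 0.239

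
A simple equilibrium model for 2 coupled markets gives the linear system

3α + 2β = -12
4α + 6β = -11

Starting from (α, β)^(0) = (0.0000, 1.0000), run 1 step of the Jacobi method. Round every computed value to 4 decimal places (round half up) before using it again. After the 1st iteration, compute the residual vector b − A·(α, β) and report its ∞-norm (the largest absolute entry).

Iteration 1:
  α = (-12 - (2)·1.0000) / (3) = -4.6667
  β = (-11 - (4)·0.0000) / (6) = -1.8333
Residual b − A·x = (5.6667, 18.6666); ∞-norm = 18.6666

18.6666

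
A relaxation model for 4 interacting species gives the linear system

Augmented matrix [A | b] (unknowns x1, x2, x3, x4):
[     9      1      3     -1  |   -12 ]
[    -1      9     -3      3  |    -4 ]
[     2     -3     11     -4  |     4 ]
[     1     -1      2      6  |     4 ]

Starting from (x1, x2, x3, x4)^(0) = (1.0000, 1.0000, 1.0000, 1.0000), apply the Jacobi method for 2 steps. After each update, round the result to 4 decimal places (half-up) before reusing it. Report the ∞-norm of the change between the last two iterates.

Iteration 1:
  x1 = (-12 - (1)·1.0000 - (3)·1.0000 - (-1)·1.0000) / (9) = -1.6667
  x2 = (-4 - (-1)·1.0000 - (-3)·1.0000 - (3)·1.0000) / (9) = -0.3333
  x3 = (4 - (2)·1.0000 - (-3)·1.0000 - (-4)·1.0000) / (11) = 0.8182
  x4 = (4 - (1)·1.0000 - (-1)·1.0000 - (2)·1.0000) / (6) = 0.3333
Iteration 2:
  x1 = (-12 - (1)·-0.3333 - (3)·0.8182 - (-1)·0.3333) / (9) = -1.5320
  x2 = (-4 - (-1)·-1.6667 - (-3)·0.8182 - (3)·0.3333) / (9) = -0.4680
  x3 = (4 - (2)·-1.6667 - (-3)·-0.3333 - (-4)·0.3333) / (11) = 0.6970
  x4 = (4 - (1)·-1.6667 - (-1)·-0.3333 - (2)·0.8182) / (6) = 0.6162
Change: (0.1347, -0.1347, -0.1212, 0.2829) → max |·| = 0.2829

0.2829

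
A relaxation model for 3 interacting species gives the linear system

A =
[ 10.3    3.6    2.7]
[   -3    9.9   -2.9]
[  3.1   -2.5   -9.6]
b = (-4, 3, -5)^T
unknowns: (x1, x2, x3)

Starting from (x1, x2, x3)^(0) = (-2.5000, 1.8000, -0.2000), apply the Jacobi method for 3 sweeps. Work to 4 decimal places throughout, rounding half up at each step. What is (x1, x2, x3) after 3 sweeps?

(-0.4046, 0.4001, 0.5721)

Iteration 1:
  x1 = (-4 - (3.6)·1.8000 - (2.7)·-0.2000) / (10.3) = -0.9650
  x2 = (3 - (-3)·-2.5000 - (-2.9)·-0.2000) / (9.9) = -0.5131
  x3 = (-5 - (3.1)·-2.5000 - (-2.5)·1.8000) / (-9.6) = -0.7552
Iteration 2:
  x1 = (-4 - (3.6)·-0.5131 - (2.7)·-0.7552) / (10.3) = -0.0110
  x2 = (3 - (-3)·-0.9650 - (-2.9)·-0.7552) / (9.9) = -0.2106
  x3 = (-5 - (3.1)·-0.9650 - (-2.5)·-0.5131) / (-9.6) = 0.3428
Iteration 3:
  x1 = (-4 - (3.6)·-0.2106 - (2.7)·0.3428) / (10.3) = -0.4046
  x2 = (3 - (-3)·-0.0110 - (-2.9)·0.3428) / (9.9) = 0.4001
  x3 = (-5 - (3.1)·-0.0110 - (-2.5)·-0.2106) / (-9.6) = 0.5721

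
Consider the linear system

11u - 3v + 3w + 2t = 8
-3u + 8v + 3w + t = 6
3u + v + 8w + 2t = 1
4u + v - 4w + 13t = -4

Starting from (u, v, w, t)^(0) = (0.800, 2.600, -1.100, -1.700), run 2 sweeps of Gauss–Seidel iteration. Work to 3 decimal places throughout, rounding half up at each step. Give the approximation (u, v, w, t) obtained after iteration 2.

(1.671, 1.715, -0.403, -1.078)

Iteration 1:
  u = (8 - (-3)·2.600 - (3)·-1.100 - (2)·-1.700) / (11) = 2.045
  v = (6 - (-3)·2.045 - (3)·-1.100 - (1)·-1.700) / (8) = 2.142
  w = (1 - (3)·2.045 - (1)·2.142 - (2)·-1.700) / (8) = -0.485
  t = (-4 - (4)·2.045 - (1)·2.142 - (-4)·-0.485) / (13) = -1.251
Iteration 2:
  u = (8 - (-3)·2.142 - (3)·-0.485 - (2)·-1.251) / (11) = 1.671
  v = (6 - (-3)·1.671 - (3)·-0.485 - (1)·-1.251) / (8) = 1.715
  w = (1 - (3)·1.671 - (1)·1.715 - (2)·-1.251) / (8) = -0.403
  t = (-4 - (4)·1.671 - (1)·1.715 - (-4)·-0.403) / (13) = -1.078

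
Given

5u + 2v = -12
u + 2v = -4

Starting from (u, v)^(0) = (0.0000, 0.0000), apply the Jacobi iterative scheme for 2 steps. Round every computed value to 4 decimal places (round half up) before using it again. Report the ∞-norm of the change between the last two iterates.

1.2000

Iteration 1:
  u = (-12 - (2)·0.0000) / (5) = -2.4000
  v = (-4 - (1)·0.0000) / (2) = -2.0000
Iteration 2:
  u = (-12 - (2)·-2.0000) / (5) = -1.6000
  v = (-4 - (1)·-2.4000) / (2) = -0.8000
Change: (0.8000, 1.2000) → max |·| = 1.2000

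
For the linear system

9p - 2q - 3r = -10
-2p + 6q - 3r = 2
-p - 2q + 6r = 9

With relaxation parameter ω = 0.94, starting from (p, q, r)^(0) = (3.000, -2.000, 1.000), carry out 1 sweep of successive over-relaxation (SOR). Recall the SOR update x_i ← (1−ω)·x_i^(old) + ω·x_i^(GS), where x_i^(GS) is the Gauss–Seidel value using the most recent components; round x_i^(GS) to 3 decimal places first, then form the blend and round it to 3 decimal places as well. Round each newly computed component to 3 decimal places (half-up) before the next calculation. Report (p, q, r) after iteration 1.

(-0.969, 0.359, 1.431)

Iteration 1:
  p: GS value = (-10 - (-2)·-2.000 - (-3)·1.000) / (9) = -1.222;  p ← (1−ω)·3.000 + ω·-1.222 = -0.969
  q: GS value = (2 - (-2)·-0.969 - (-3)·1.000) / (6) = 0.510;  q ← (1−ω)·-2.000 + ω·0.510 = 0.359
  r: GS value = (9 - (-1)·-0.969 - (-2)·0.359) / (6) = 1.458;  r ← (1−ω)·1.000 + ω·1.458 = 1.431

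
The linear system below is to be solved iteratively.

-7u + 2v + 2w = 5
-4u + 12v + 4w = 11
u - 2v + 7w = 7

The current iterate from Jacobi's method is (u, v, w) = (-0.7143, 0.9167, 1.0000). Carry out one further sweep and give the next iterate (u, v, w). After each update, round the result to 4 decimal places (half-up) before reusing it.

One sweep:
  u = (5 - (2)·0.9167 - (2)·1.0000) / (-7) = -0.1667
  v = (11 - (-4)·-0.7143 - (4)·1.0000) / (12) = 0.3452
  w = (7 - (1)·-0.7143 - (-2)·0.9167) / (7) = 1.3640

(-0.1667, 0.3452, 1.3640)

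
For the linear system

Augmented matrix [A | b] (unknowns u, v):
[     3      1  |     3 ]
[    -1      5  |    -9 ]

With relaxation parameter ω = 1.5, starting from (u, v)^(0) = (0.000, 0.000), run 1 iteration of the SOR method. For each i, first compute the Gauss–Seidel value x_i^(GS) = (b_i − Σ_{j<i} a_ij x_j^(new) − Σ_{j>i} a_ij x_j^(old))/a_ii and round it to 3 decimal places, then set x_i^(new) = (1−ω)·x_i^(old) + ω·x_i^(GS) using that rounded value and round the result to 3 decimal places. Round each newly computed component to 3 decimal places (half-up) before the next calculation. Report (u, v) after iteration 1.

Iteration 1:
  u: GS value = (3 - (1)·0.000) / (3) = 1.000;  u ← (1−ω)·0.000 + ω·1.000 = 1.500
  v: GS value = (-9 - (-1)·1.500) / (5) = -1.500;  v ← (1−ω)·0.000 + ω·-1.500 = -2.250

(1.500, -2.250)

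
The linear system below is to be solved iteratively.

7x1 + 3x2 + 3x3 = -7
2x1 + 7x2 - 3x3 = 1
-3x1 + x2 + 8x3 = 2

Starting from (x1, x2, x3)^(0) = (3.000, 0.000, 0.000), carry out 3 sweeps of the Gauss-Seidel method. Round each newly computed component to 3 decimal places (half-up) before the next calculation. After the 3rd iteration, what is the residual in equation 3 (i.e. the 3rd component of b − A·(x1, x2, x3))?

Iteration 1:
  x1 = (-7 - (3)·0.000 - (3)·0.000) / (7) = -1.000
  x2 = (1 - (2)·-1.000 - (-3)·0.000) / (7) = 0.429
  x3 = (2 - (-3)·-1.000 - (1)·0.429) / (8) = -0.179
Iteration 2:
  x1 = (-7 - (3)·0.429 - (3)·-0.179) / (7) = -1.107
  x2 = (1 - (2)·-1.107 - (-3)·-0.179) / (7) = 0.382
  x3 = (2 - (-3)·-1.107 - (1)·0.382) / (8) = -0.213
Iteration 3:
  x1 = (-7 - (3)·0.382 - (3)·-0.213) / (7) = -1.072
  x2 = (1 - (2)·-1.072 - (-3)·-0.213) / (7) = 0.358
  x3 = (2 - (-3)·-1.072 - (1)·0.358) / (8) = -0.197
Residual b − A·x = (0.021, 0.047, 0.002)

0.002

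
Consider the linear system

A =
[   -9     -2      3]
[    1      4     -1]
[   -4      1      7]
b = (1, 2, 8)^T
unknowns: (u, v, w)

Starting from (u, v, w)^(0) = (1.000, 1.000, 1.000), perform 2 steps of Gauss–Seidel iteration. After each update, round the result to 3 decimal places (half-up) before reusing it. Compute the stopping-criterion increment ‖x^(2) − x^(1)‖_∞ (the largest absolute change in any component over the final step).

0.068

Iteration 1:
  u = (1 - (-2)·1.000 - (3)·1.000) / (-9) = 0.000
  v = (2 - (1)·0.000 - (-1)·1.000) / (4) = 0.750
  w = (8 - (-4)·0.000 - (1)·0.750) / (7) = 1.036
Iteration 2:
  u = (1 - (-2)·0.750 - (3)·1.036) / (-9) = 0.068
  v = (2 - (1)·0.068 - (-1)·1.036) / (4) = 0.742
  w = (8 - (-4)·0.068 - (1)·0.742) / (7) = 1.076
Change: (0.068, -0.008, 0.040) → max |·| = 0.068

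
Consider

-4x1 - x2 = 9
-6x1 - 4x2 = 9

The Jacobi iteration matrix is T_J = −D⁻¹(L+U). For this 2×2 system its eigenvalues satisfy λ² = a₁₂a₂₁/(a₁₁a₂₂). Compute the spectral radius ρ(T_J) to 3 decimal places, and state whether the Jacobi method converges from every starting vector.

0.612

a₁₂a₂₁/(a₁₁a₂₂) = (-1)·(-6) / ((-4)·(-4)) = 0.375000
ρ = √|0.375000| = √0.375000 = 0.612
ρ < 1, so Jacobi converges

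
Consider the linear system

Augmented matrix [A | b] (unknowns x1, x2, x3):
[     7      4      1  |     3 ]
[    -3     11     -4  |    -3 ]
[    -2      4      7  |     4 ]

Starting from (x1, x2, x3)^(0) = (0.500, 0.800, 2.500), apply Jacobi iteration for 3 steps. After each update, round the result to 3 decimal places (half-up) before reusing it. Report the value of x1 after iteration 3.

0.589

Iteration 1:
  x1 = (3 - (4)·0.800 - (1)·2.500) / (7) = -0.386
  x2 = (-3 - (-3)·0.500 - (-4)·2.500) / (11) = 0.773
  x3 = (4 - (-2)·0.500 - (4)·0.800) / (7) = 0.257
Iteration 2:
  x1 = (3 - (4)·0.773 - (1)·0.257) / (7) = -0.050
  x2 = (-3 - (-3)·-0.386 - (-4)·0.257) / (11) = -0.285
  x3 = (4 - (-2)·-0.386 - (4)·0.773) / (7) = 0.019
Iteration 3:
  x1 = (3 - (4)·-0.285 - (1)·0.019) / (7) = 0.589
  x2 = (-3 - (-3)·-0.050 - (-4)·0.019) / (11) = -0.279
  x3 = (4 - (-2)·-0.050 - (4)·-0.285) / (7) = 0.720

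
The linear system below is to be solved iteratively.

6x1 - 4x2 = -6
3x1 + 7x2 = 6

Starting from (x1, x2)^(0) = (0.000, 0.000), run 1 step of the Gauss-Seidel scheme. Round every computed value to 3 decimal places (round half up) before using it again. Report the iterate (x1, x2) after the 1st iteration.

Iteration 1:
  x1 = (-6 - (-4)·0.000) / (6) = -1.000
  x2 = (6 - (3)·-1.000) / (7) = 1.286

(-1.000, 1.286)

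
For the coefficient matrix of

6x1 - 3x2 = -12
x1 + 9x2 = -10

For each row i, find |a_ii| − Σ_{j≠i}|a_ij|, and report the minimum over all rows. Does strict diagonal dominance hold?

row 1: |6| − (3) = 3
row 2: |9| − (1) = 8
minimum over rows = 3 → strictly diagonally dominant (convergence guaranteed)

3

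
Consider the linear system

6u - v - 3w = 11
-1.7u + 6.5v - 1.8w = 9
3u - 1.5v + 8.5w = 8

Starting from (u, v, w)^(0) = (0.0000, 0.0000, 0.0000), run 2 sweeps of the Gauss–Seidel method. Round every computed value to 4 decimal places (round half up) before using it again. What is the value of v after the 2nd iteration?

Iteration 1:
  u = (11 - (-1)·0.0000 - (-3)·0.0000) / (6) = 1.8333
  v = (9 - (-1.7)·1.8333 - (-1.8)·0.0000) / (6.5) = 1.8641
  w = (8 - (3)·1.8333 - (-1.5)·1.8641) / (8.5) = 0.6231
Iteration 2:
  u = (11 - (-1)·1.8641 - (-3)·0.6231) / (6) = 2.4556
  v = (9 - (-1.7)·2.4556 - (-1.8)·0.6231) / (6.5) = 2.1994
  w = (8 - (3)·2.4556 - (-1.5)·2.1994) / (8.5) = 0.4626

2.1994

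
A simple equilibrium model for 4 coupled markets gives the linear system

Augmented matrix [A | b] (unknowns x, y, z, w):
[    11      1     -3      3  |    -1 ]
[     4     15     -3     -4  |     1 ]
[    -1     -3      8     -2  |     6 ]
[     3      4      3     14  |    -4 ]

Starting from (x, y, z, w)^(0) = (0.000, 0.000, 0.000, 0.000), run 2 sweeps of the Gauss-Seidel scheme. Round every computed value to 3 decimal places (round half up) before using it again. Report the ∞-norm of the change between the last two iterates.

0.328

Iteration 1:
  x = (-1 - (1)·0.000 - (-3)·0.000 - (3)·0.000) / (11) = -0.091
  y = (1 - (4)·-0.091 - (-3)·0.000 - (-4)·0.000) / (15) = 0.091
  z = (6 - (-1)·-0.091 - (-3)·0.091 - (-2)·0.000) / (8) = 0.773
  w = (-4 - (3)·-0.091 - (4)·0.091 - (3)·0.773) / (14) = -0.458
Iteration 2:
  x = (-1 - (1)·0.091 - (-3)·0.773 - (3)·-0.458) / (11) = 0.237
  y = (1 - (4)·0.237 - (-3)·0.773 - (-4)·-0.458) / (15) = 0.036
  z = (6 - (-1)·0.237 - (-3)·0.036 - (-2)·-0.458) / (8) = 0.679
  w = (-4 - (3)·0.237 - (4)·0.036 - (3)·0.679) / (14) = -0.492
Change: (0.328, -0.055, -0.094, -0.034) → max |·| = 0.328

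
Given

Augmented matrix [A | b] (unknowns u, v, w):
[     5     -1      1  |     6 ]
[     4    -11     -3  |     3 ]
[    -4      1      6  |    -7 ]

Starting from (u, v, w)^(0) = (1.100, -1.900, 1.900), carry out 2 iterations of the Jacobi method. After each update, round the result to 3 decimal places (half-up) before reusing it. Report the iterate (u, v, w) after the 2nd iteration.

(1.145, -0.081, -0.808)

Iteration 1:
  u = (6 - (-1)·-1.900 - (1)·1.900) / (5) = 0.440
  v = (3 - (4)·1.100 - (-3)·1.900) / (-11) = -0.391
  w = (-7 - (-4)·1.100 - (1)·-1.900) / (6) = -0.117
Iteration 2:
  u = (6 - (-1)·-0.391 - (1)·-0.117) / (5) = 1.145
  v = (3 - (4)·0.440 - (-3)·-0.117) / (-11) = -0.081
  w = (-7 - (-4)·0.440 - (1)·-0.391) / (6) = -0.808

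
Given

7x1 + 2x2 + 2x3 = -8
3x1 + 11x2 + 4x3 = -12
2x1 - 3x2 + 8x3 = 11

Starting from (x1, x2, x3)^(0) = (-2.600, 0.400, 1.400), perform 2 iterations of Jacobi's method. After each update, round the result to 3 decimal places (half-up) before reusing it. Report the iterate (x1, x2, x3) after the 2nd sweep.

(-1.510, -1.430, 1.455)

Iteration 1:
  x1 = (-8 - (2)·0.400 - (2)·1.400) / (7) = -1.657
  x2 = (-12 - (3)·-2.600 - (4)·1.400) / (11) = -0.891
  x3 = (11 - (2)·-2.600 - (-3)·0.400) / (8) = 2.175
Iteration 2:
  x1 = (-8 - (2)·-0.891 - (2)·2.175) / (7) = -1.510
  x2 = (-12 - (3)·-1.657 - (4)·2.175) / (11) = -1.430
  x3 = (11 - (2)·-1.657 - (-3)·-0.891) / (8) = 1.455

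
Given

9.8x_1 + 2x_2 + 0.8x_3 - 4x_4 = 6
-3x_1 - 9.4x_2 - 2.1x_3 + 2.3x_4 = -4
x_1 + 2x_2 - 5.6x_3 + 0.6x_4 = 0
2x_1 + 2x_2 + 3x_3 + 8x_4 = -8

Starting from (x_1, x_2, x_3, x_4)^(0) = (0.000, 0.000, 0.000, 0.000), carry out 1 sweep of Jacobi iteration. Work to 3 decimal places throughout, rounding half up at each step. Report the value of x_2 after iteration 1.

Iteration 1:
  x_1 = (6 - (2)·0.000 - (0.8)·0.000 - (-4)·0.000) / (9.8) = 0.612
  x_2 = (-4 - (-3)·0.000 - (-2.1)·0.000 - (2.3)·0.000) / (-9.4) = 0.426
  x_3 = (0 - (1)·0.000 - (2)·0.000 - (0.6)·0.000) / (-5.6) = 0.000
  x_4 = (-8 - (2)·0.000 - (2)·0.000 - (3)·0.000) / (8) = -1.000

0.426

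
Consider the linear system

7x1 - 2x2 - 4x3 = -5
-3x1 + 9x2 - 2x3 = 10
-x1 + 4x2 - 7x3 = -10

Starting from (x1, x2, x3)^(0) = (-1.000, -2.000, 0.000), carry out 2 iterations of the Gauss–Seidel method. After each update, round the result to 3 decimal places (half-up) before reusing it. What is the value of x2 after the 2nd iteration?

Iteration 1:
  x1 = (-5 - (-2)·-2.000 - (-4)·0.000) / (7) = -1.286
  x2 = (10 - (-3)·-1.286 - (-2)·0.000) / (9) = 0.682
  x3 = (-10 - (-1)·-1.286 - (4)·0.682) / (-7) = 2.002
Iteration 2:
  x1 = (-5 - (-2)·0.682 - (-4)·2.002) / (7) = 0.625
  x2 = (10 - (-3)·0.625 - (-2)·2.002) / (9) = 1.764
  x3 = (-10 - (-1)·0.625 - (4)·1.764) / (-7) = 2.347

1.764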